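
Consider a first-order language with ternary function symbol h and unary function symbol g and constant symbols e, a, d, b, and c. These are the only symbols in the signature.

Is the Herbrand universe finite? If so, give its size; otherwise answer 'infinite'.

infinite

The signature has at least one function symbol (h, arity 3) and at least one constant (e).
Iterating h gives infinitely many distinct ground terms: e, h(e, e, e), h(h(e, e, e), h(e, e, e), h(e, e, e)), ...
So the Herbrand universe is infinite.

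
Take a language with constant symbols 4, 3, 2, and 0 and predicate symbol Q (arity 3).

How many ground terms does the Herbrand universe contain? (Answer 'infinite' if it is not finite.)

4

There are no function symbols, so every ground term is one of the 4 constants.
The Herbrand universe is {4, 3, 2, 0}, which is finite with 4 elements.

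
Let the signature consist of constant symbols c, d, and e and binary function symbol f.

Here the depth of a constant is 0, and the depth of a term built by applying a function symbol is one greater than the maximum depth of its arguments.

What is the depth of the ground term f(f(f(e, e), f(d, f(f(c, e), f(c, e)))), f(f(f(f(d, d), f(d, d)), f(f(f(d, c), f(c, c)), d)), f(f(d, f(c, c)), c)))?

6

depth(f(e, e)) = 1 + max(0, 0) = 1
depth(f(c, e)) = 1 + max(0, 0) = 1
depth(f(f(c, e), f(c, e))) = 1 + max(1, 1) = 2
depth(f(d, f(f(c, e), f(c, e)))) = 1 + max(0, 2) = 3
depth(f(f(e, e), f(d, f(f(c, e), f(c, e))))) = 1 + max(1, 3) = 4
depth(f(d, d)) = 1 + max(0, 0) = 1
depth(f(f(d, d), f(d, d))) = 1 + max(1, 1) = 2
depth(f(d, c)) = 1 + max(0, 0) = 1
depth(f(c, c)) = 1 + max(0, 0) = 1
depth(f(f(d, c), f(c, c))) = 1 + max(1, 1) = 2
depth(f(f(f(d, c), f(c, c)), d)) = 1 + max(2, 0) = 3
depth(f(f(f(d, d), f(d, d)), f(f(f(d, c), f(c, c)), d))) = 1 + max(2, 3) = 4
depth(f(d, f(c, c))) = 1 + max(0, 1) = 2
depth(f(f(d, f(c, c)), c)) = 1 + max(2, 0) = 3
depth(f(f(f(f(d, d), f(d, d)), f(f(f(d, c), f(c, c)), d)), f(f(d, f(c, c)), c))) = 1 + max(4, 3) = 5
depth(f(f(f(e, e), f(d, f(f(c, e), f(c, e)))), f(f(f(f(d, d), f(d, d)), f(f(f(d, c), f(c, c)), d)), f(f(d, f(c, c)), c)))) = 1 + max(4, 5) = 6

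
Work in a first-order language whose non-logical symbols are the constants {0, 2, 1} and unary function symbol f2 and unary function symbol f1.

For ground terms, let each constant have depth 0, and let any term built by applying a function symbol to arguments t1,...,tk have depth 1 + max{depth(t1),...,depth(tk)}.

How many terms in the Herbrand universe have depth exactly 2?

12

Count level by level. With function symbols f2/1, f1/1, the terms of depth ≤ k are the 3 constants together with each function applied to depth-≤(k−1) tuples, so N_k = 3 + N_{k-1} + N_{k-1}.
N_0 = 3
N_1 = 3 + 3 + 3 = 9
N_2 = 3 + 9 + 9 = 21
Terms of depth exactly 2: N_2 − N_1 = 21 − 9 = 12.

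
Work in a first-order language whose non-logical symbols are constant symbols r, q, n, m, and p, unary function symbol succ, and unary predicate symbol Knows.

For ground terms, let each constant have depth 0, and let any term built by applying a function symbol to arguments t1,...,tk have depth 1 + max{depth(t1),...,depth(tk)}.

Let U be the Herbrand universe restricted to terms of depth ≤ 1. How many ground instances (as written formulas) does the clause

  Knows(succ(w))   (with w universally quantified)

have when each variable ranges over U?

10

Ground terms of depth ≤ 1:
  Let N_k count ground terms of depth at most k. Each non-constant term of depth ≤ k is some function symbol applied to depth-≤(k−1) arguments, giving N_k = 5 + N_{k-1}.
  N_0 = 5
  N_1 = 5 + 5 = 10
So there are 10 ground terms available for substitution.
There is 1 variable to instantiate (w),  occurring in at least one literal, so different choices give different ground instances.
Number of ground instances = 10.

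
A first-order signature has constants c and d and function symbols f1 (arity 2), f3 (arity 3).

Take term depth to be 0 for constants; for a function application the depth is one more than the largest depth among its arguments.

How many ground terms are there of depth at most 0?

2

Count level by level. With function symbols f1/2, f3/3, the terms of depth ≤ k are the 2 constants together with each function applied to depth-≤(k−1) tuples, so N_k = 2 + N_{k-1}^2 + N_{k-1}^3.
N_0 = 2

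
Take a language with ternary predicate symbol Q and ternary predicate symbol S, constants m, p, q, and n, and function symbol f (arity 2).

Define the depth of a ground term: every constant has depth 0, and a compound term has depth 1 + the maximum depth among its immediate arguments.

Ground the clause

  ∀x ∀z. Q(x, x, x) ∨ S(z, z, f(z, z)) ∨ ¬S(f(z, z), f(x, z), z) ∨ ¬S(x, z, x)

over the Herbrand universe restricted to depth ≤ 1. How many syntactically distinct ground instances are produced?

400

Ground terms of depth ≤ 1:
  Let N_k = |{terms of depth ≤ k}|. Then N_0 = 4 and N_k = 4 + N_{k-1}^2 for k ≥ 1 (one summand per function symbol, arity giving the exponent).
  N_0 = 4
  N_1 = 4 + 4^2 = 20
So there are 20 ground terms available for substitution.
There are 2 variables to instantiate (x, z), each occurring in at least one literal, so different choices give different ground instances.
Number of ground instances = 20^2 = 400.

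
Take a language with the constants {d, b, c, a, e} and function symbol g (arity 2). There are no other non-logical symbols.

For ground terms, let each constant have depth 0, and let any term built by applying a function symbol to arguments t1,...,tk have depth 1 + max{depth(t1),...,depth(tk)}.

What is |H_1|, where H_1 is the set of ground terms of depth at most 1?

Let N_k = |{terms of depth ≤ k}|. Then N_0 = 5 and N_k = 5 + N_{k-1}^2 for k ≥ 1 (one summand per function symbol, arity giving the exponent).
N_0 = 5
N_1 = 5 + 5^2 = 30

30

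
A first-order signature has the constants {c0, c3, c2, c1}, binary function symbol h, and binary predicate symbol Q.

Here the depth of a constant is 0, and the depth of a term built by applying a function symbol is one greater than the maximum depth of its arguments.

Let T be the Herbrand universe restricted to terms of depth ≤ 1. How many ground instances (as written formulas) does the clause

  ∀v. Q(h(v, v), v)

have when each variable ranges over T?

Ground terms of depth ≤ 1:
  Count level by level. With function symbols h/2, the terms of depth ≤ k are the 4 constants together with each function applied to depth-≤(k−1) tuples, so N_k = 4 + N_{k-1}^2.
  N_0 = 4
  N_1 = 4 + 4^2 = 20
So there are 20 ground terms available for substitution.
There is 1 variable to instantiate (v),  occurring in at least one literal, so different choices give different ground instances.
Number of ground instances = 20.

20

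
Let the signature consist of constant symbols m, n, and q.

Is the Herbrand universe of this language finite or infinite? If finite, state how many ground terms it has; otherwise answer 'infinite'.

3

There are no function symbols, so every ground term is one of the 3 constants.
The Herbrand universe is {m, n, q}, which is finite with 3 elements.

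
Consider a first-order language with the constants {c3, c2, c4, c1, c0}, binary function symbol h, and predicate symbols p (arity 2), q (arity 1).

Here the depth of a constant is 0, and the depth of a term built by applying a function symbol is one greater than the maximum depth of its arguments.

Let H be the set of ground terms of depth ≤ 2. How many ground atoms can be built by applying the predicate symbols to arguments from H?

First count ground terms of depth ≤ 2.
Write N_k for the number of ground terms of depth ≤ k. A term of depth ≤ k is either a constant or a function symbol applied to arguments of depth ≤ k−1, so N_k = 5 + N_{k-1}^2.
N_0 = 5
N_1 = 5 + 5^2 = 30
N_2 = 5 + 30^2 = 905
So |H| = 905.
For each predicate symbol, the number of ground atoms is |H| raised to its arity; summing:
  p: 905^2 = 819025;  q: 905
Total ground atoms: 819025 + 905 = 819930.

819930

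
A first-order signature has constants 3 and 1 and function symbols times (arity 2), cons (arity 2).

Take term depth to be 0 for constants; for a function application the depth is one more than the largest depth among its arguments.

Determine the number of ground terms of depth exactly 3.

Write N_k for the number of ground terms of depth ≤ k. A term of depth ≤ k is either a constant or a function symbol applied to arguments of depth ≤ k−1, so N_k = 2 + N_{k-1}^2 + N_{k-1}^2.
N_0 = 2
N_1 = 2 + 2^2 + 2^2 = 10
N_2 = 2 + 10^2 + 10^2 = 202
N_3 = 2 + 202^2 + 202^2 = 81610
Terms of depth exactly 3: N_3 − N_2 = 81610 − 202 = 81408.

81408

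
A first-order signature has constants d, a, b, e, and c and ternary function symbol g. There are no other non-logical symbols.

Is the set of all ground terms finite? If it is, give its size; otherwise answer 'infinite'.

infinite

The signature has at least one function symbol (g, arity 3) and at least one constant (d).
Iterating g gives infinitely many distinct ground terms: d, g(d, d, d), g(g(d, d, d), g(d, d, d), g(d, d, d)), ...
So the Herbrand universe is infinite.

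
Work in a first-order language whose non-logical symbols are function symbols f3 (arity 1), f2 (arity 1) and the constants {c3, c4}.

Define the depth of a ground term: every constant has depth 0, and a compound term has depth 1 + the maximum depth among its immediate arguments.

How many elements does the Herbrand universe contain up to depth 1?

6

Count level by level. With function symbols f3/1, f2/1, the terms of depth ≤ k are the 2 constants together with each function applied to depth-≤(k−1) tuples, so N_k = 2 + N_{k-1} + N_{k-1}.
N_0 = 2
N_1 = 2 + 2 + 2 = 6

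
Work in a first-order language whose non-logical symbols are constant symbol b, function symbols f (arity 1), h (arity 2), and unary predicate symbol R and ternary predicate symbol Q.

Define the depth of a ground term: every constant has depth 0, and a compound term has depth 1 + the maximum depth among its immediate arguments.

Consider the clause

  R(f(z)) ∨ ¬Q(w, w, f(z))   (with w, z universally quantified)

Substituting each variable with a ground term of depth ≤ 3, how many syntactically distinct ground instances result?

33489

Ground terms of depth ≤ 3:
  Count level by level. With function symbols f/1, h/2, the terms of depth ≤ k are the 1 constant together with each function applied to depth-≤(k−1) tuples, so N_k = 1 + N_{k-1} + N_{k-1}^2.
  N_0 = 1
  N_1 = 1 + 1 + 1^2 = 3
  N_2 = 1 + 3 + 3^2 = 13
  N_3 = 1 + 13 + 13^2 = 183
So there are 183 ground terms available for substitution.
Each of w, z ranges independently over the available ground terms, and distinct assignments produce distinct instances.
Number of ground instances = 183^2 = 33489.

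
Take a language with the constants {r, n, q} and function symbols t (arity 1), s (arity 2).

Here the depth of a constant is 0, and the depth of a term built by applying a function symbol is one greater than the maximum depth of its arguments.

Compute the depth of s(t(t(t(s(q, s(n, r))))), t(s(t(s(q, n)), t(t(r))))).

6

depth(s(n, r)) = 1 + max(0, 0) = 1
depth(s(q, s(n, r))) = 1 + max(0, 1) = 2
depth(t(s(q, s(n, r)))) = 1 + depth(s(q, s(n, r))) = 1 + 2 = 3
depth(t(t(s(q, s(n, r))))) = 1 + depth(t(s(q, s(n, r)))) = 1 + 3 = 4
depth(t(t(t(s(q, s(n, r)))))) = 1 + depth(t(t(s(q, s(n, r))))) = 1 + 4 = 5
depth(s(q, n)) = 1 + max(0, 0) = 1
depth(t(s(q, n))) = 1 + depth(s(q, n)) = 1 + 1 = 2
depth(t(r)) = 1 + depth(r) = 1 + 0 = 1
depth(t(t(r))) = 1 + depth(t(r)) = 1 + 1 = 2
depth(s(t(s(q, n)), t(t(r)))) = 1 + max(2, 2) = 3
depth(t(s(t(s(q, n)), t(t(r))))) = 1 + depth(s(t(s(q, n)), t(t(r)))) = 1 + 3 = 4
depth(s(t(t(t(s(q, s(n, r))))), t(s(t(s(q, n)), t(t(r)))))) = 1 + max(5, 4) = 6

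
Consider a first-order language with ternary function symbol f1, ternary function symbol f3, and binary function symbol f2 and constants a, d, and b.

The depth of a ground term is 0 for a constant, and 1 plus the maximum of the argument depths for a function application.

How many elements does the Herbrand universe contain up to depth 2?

Write N_k for the number of ground terms of depth ≤ k. A term of depth ≤ k is either a constant or a function symbol applied to arguments of depth ≤ k−1, so N_k = 3 + N_{k-1}^3 + N_{k-1}^3 + N_{k-1}^2.
N_0 = 3
N_1 = 3 + 3^3 + 3^3 + 3^2 = 66
N_2 = 3 + 66^3 + 66^3 + 66^2 = 579351

579351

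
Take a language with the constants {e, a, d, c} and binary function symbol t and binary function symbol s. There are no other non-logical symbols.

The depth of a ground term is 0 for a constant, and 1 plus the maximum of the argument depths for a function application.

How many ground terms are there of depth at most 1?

36

Write N_k for the number of ground terms of depth ≤ k. A term of depth ≤ k is either a constant or a function symbol applied to arguments of depth ≤ k−1, so N_k = 4 + N_{k-1}^2 + N_{k-1}^2.
N_0 = 4
N_1 = 4 + 4^2 + 4^2 = 36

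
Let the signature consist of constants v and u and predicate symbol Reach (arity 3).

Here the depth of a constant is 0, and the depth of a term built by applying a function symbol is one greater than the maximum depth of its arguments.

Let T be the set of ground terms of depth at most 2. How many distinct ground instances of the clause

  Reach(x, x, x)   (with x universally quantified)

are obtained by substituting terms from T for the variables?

Ground terms of depth ≤ 2:
  With no function symbols every ground term is a constant, so there are exactly 2 ground terms at every depth bound.
  N_0 = 2
  N_1 = 2
  N_2 = 2
  Explicitly: v, u.
So there are 2 ground terms available for substitution.
The variable x ranges independently over the available ground terms, and distinct assignments produce distinct instances.
Number of ground instances = 2.

2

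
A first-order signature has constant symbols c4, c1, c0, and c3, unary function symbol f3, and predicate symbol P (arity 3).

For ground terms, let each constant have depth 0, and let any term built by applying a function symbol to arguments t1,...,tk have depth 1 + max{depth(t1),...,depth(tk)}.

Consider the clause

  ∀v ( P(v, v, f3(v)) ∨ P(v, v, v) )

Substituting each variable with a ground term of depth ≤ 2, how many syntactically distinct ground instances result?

12

Ground terms of depth ≤ 2:
  Write N_k for the number of ground terms of depth ≤ k. A term of depth ≤ k is either a constant or a function symbol applied to arguments of depth ≤ k−1, so N_k = 4 + N_{k-1}.
  N_0 = 4
  N_1 = 4 + 4 = 8
  N_2 = 4 + 8 = 12
So there are 12 ground terms available for substitution.
The clause has 1 distinct variable (v), which appears in the body. In the free term algebra distinct substitutions yield syntactically distinct ground instances.
Number of ground instances = 12.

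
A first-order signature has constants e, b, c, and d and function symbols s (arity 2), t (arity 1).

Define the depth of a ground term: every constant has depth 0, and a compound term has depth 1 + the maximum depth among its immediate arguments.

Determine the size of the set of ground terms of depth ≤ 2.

604

Let N_k count ground terms of depth at most k. Each non-constant term of depth ≤ k is some function symbol applied to depth-≤(k−1) arguments, giving N_k = 4 + N_{k-1}^2 + N_{k-1}.
N_0 = 4
N_1 = 4 + 4^2 + 4 = 24
N_2 = 4 + 24^2 + 24 = 604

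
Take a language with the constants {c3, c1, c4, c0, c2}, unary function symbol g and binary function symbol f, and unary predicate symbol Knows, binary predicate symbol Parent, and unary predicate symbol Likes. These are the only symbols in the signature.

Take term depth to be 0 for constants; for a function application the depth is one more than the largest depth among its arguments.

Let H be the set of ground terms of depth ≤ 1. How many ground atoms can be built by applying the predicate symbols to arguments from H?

First count ground terms of depth ≤ 1.
Let N_k = |{terms of depth ≤ k}|. Then N_0 = 5 and N_k = 5 + N_{k-1} + N_{k-1}^2 for k ≥ 1 (one summand per function symbol, arity giving the exponent).
N_0 = 5
N_1 = 5 + 5 + 5^2 = 35
So |H| = 35.
Each predicate of arity r yields |H|^r ground atoms (one per choice of an r-tuple from H):
  Knows: 35;  Parent: 35^2 = 1225;  Likes: 35
Total ground atoms: 35 + 1225 + 35 = 1295.

1295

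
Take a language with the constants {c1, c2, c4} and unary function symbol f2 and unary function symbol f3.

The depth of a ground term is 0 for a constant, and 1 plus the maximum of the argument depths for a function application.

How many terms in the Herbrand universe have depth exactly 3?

Write N_k for the number of ground terms of depth ≤ k. A term of depth ≤ k is either a constant or a function symbol applied to arguments of depth ≤ k−1, so N_k = 3 + N_{k-1} + N_{k-1}.
N_0 = 3
N_1 = 3 + 3 + 3 = 9
N_2 = 3 + 9 + 9 = 21
N_3 = 3 + 21 + 21 = 45
Terms of depth exactly 3: N_3 − N_2 = 45 − 21 = 24.

24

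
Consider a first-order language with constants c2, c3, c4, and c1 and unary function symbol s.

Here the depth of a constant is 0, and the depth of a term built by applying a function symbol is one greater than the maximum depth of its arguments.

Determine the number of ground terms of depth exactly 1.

4

If N_k denotes the number of depth-≤k ground terms, the 4 constants give N_0 = 4, and each function symbol of arity r contributes N_{k-1}^r new terms at level k: N_k = 4 + N_{k-1}.
N_0 = 4
N_1 = 4 + 4 = 8
Terms of depth exactly 1: N_1 − N_0 = 8 − 4 = 4.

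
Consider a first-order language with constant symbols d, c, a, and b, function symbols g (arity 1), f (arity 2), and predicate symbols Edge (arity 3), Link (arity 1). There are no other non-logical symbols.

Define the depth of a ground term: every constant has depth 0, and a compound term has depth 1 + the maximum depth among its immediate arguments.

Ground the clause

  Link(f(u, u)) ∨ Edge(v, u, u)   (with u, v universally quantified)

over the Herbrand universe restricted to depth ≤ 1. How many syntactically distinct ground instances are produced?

Ground terms of depth ≤ 1:
  If N_k denotes the number of depth-≤k ground terms, the 4 constants give N_0 = 4, and each function symbol of arity r contributes N_{k-1}^r new terms at level k: N_k = 4 + N_{k-1} + N_{k-1}^2.
  N_0 = 4
  N_1 = 4 + 4 + 4^2 = 24
So there are 24 ground terms available for substitution.
Each of u, v ranges independently over the available ground terms, and distinct assignments produce distinct instances.
Number of ground instances = 24^2 = 576.

576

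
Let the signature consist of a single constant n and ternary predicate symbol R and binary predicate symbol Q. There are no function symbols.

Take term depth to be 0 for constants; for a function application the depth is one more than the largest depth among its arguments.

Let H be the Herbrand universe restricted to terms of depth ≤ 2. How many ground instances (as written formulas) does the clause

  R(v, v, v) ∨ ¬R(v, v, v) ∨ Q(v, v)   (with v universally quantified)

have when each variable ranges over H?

Ground terms of depth ≤ 2:
  With no function symbols every ground term is a constant, so there is exactly 1 ground term at every depth bound.
  N_0 = 1
  N_1 = 1
  N_2 = 1
  Explicitly: n.
So there is exactly 1 ground term available for substitution.
The body mentions the single quantified variable v; since ground terms form a free algebra, no two substitutions collapse to the same formula.
Number of ground instances = 1.

1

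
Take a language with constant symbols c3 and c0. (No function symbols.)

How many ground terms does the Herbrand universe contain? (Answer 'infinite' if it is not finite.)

There are no function symbols, so every ground term is one of the 2 constants.
The Herbrand universe is {c3, c0}, which is finite with 2 elements.

2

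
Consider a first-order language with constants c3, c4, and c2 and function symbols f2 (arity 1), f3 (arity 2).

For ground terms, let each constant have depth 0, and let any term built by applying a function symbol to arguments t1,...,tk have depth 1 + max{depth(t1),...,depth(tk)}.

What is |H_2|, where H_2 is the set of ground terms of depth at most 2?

Write N_k for the number of ground terms of depth ≤ k. A term of depth ≤ k is either a constant or a function symbol applied to arguments of depth ≤ k−1, so N_k = 3 + N_{k-1} + N_{k-1}^2.
N_0 = 3
N_1 = 3 + 3 + 3^2 = 15
N_2 = 3 + 15 + 15^2 = 243

243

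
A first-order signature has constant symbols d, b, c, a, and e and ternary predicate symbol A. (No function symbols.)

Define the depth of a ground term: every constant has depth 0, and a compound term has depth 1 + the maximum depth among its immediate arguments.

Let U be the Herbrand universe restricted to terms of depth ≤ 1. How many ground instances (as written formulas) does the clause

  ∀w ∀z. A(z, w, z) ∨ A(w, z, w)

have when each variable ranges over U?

25

Ground terms of depth ≤ 1:
  With no function symbols every ground term is a constant, so there are exactly 5 ground terms at every depth bound.
  N_0 = 5
  N_1 = 5
  Explicitly: d, b, c, a, e.
So there are 5 ground terms available for substitution.
Each of w, z ranges independently over the available ground terms, and distinct assignments produce distinct instances.
Number of ground instances = 5^2 = 25.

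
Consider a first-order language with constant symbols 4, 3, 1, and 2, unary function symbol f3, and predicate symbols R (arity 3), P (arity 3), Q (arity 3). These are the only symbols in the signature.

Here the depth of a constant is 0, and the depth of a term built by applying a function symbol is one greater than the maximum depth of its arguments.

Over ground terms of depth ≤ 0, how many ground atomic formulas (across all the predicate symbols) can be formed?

192

First count ground terms of depth ≤ 0.
Write N_k for the number of ground terms of depth ≤ k. A term of depth ≤ k is either a constant or a function symbol applied to arguments of depth ≤ k−1, so N_k = 4 + N_{k-1}.
N_0 = 4
Explicitly: 4, 3, 1, 2.
So |H| = 4.
A ground atom is a predicate applied to a tuple of terms from H, so the count is the sum over predicates of |H|^arity:
  R: 4^3 = 64;  P: 4^3 = 64;  Q: 4^3 = 64
Total ground atoms: 64 + 64 + 64 = 192.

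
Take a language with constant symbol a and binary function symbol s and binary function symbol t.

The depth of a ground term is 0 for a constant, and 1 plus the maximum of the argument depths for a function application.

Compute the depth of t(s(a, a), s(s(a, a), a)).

depth(s(a, a)) = 1 + max(0, 0) = 1
depth(s(s(a, a), a)) = 1 + max(1, 0) = 2
depth(t(s(a, a), s(s(a, a), a))) = 1 + max(1, 2) = 3

3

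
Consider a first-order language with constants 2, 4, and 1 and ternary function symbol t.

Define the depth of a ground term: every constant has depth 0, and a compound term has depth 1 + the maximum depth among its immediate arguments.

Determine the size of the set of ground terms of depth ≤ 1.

Count level by level. With function symbols t/3, the terms of depth ≤ k are the 3 constants together with each function applied to depth-≤(k−1) tuples, so N_k = 3 + N_{k-1}^3.
N_0 = 3
N_1 = 3 + 3^3 = 30

30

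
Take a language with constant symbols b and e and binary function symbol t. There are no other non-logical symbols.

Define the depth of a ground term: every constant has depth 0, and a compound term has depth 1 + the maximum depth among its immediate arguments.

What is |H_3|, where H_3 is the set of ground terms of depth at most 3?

1446

Let N_k = |{terms of depth ≤ k}|. Then N_0 = 2 and N_k = 2 + N_{k-1}^2 for k ≥ 1 (one summand per function symbol, arity giving the exponent).
N_0 = 2
N_1 = 2 + 2^2 = 6
N_2 = 2 + 6^2 = 38
N_3 = 2 + 38^2 = 1446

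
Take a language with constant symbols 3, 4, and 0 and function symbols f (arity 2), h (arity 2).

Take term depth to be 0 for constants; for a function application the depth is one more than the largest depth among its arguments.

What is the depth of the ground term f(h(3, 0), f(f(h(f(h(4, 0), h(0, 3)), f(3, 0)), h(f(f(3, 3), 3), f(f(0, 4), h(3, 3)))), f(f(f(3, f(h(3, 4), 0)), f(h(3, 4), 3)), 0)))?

7

depth(h(3, 0)) = 1 + max(0, 0) = 1
depth(h(4, 0)) = 1 + max(0, 0) = 1
depth(h(0, 3)) = 1 + max(0, 0) = 1
depth(f(h(4, 0), h(0, 3))) = 1 + max(1, 1) = 2
depth(f(3, 0)) = 1 + max(0, 0) = 1
depth(h(f(h(4, 0), h(0, 3)), f(3, 0))) = 1 + max(2, 1) = 3
depth(f(3, 3)) = 1 + max(0, 0) = 1
depth(f(f(3, 3), 3)) = 1 + max(1, 0) = 2
depth(f(0, 4)) = 1 + max(0, 0) = 1
depth(h(3, 3)) = 1 + max(0, 0) = 1
depth(f(f(0, 4), h(3, 3))) = 1 + max(1, 1) = 2
depth(h(f(f(3, 3), 3), f(f(0, 4), h(3, 3)))) = 1 + max(2, 2) = 3
depth(f(h(f(h(4, 0), h(0, 3)), f(3, 0)), h(f(f(3, 3), 3), f(f(0, 4), h(3, 3))))) = 1 + max(3, 3) = 4
depth(h(3, 4)) = 1 + max(0, 0) = 1
depth(f(h(3, 4), 0)) = 1 + max(1, 0) = 2
depth(f(3, f(h(3, 4), 0))) = 1 + max(0, 2) = 3
depth(f(h(3, 4), 3)) = 1 + max(1, 0) = 2
depth(f(f(3, f(h(3, 4), 0)), f(h(3, 4), 3))) = 1 + max(3, 2) = 4
depth(f(f(f(3, f(h(3, 4), 0)), f(h(3, 4), 3)), 0)) = 1 + max(4, 0) = 5
depth(f(f(h(f(h(4, 0), h(0, 3)), f(3, 0)), h(f(f(3, 3), 3), f(f(0, 4), h(3, 3)))), f(f(f(3, f(h(3, 4), 0)), f(h(3, 4), 3)), 0))) = 1 + max(4, 5) = 6
depth(f(h(3, 0), f(f(h(f(h(4, 0), h(0, 3)), f(3, 0)), h(f(f(3, 3), 3), f(f(0, 4), h(3, 3)))), f(f(f(3, f(h(3, 4), 0)), f(h(3, 4), 3)), 0)))) = 1 + max(1, 6) = 7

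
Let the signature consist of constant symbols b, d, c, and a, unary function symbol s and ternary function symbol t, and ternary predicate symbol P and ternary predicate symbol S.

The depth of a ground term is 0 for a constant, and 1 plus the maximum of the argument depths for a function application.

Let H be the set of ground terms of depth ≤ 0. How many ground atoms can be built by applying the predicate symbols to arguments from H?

128

First count ground terms of depth ≤ 0.
Let N_k count ground terms of depth at most k. Each non-constant term of depth ≤ k is some function symbol applied to depth-≤(k−1) arguments, giving N_k = 4 + N_{k-1} + N_{k-1}^3.
N_0 = 4
Explicitly: b, d, c, a.
So |H| = 4.
A ground atom is a predicate applied to a tuple of terms from H, so the count is the sum over predicates of |H|^arity:
  P: 4^3 = 64;  S: 4^3 = 64
Total ground atoms: 64 + 64 = 128.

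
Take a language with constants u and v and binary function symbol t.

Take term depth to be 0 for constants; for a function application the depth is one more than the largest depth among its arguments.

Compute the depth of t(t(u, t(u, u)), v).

depth(t(u, u)) = 1 + max(0, 0) = 1
depth(t(u, t(u, u))) = 1 + max(0, 1) = 2
depth(t(t(u, t(u, u)), v)) = 1 + max(2, 0) = 3

3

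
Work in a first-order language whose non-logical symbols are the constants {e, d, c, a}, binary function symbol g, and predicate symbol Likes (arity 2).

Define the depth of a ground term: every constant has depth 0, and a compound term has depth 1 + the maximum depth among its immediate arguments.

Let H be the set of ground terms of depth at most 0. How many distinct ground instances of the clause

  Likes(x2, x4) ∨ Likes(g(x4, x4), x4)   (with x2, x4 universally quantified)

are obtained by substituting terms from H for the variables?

16

Ground terms of depth ≤ 0:
  Count level by level. With function symbols g/2, the terms of depth ≤ k are the 4 constants together with each function applied to depth-≤(k−1) tuples, so N_k = 4 + N_{k-1}^2.
  N_0 = 4
So there are 4 ground terms available for substitution.
The body mentions every one of the 2 quantified variables; since ground terms form a free algebra, no two substitutions collapse to the same formula.
Number of ground instances = 4^2 = 16.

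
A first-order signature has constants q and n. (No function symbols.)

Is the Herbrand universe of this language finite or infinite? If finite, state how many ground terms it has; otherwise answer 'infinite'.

2

There are no function symbols, so every ground term is one of the 2 constants.
The Herbrand universe is {q, n}, which is finite with 2 elements.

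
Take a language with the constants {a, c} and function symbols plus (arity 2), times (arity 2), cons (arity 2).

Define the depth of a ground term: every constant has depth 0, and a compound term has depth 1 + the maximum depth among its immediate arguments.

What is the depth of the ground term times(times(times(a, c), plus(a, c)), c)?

depth(times(a, c)) = 1 + max(0, 0) = 1
depth(plus(a, c)) = 1 + max(0, 0) = 1
depth(times(times(a, c), plus(a, c))) = 1 + max(1, 1) = 2
depth(times(times(times(a, c), plus(a, c)), c)) = 1 + max(2, 0) = 3

3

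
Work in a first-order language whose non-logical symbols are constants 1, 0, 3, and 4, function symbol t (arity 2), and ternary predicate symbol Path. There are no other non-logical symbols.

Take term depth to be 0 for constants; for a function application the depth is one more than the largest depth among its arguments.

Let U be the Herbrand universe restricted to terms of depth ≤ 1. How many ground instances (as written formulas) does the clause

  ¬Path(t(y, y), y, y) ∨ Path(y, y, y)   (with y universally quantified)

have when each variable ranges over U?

Ground terms of depth ≤ 1:
  Write N_k for the number of ground terms of depth ≤ k. A term of depth ≤ k is either a constant or a function symbol applied to arguments of depth ≤ k−1, so N_k = 4 + N_{k-1}^2.
  N_0 = 4
  N_1 = 4 + 4^2 = 20
So there are 20 ground terms available for substitution.
The body mentions the single quantified variable y; since ground terms form a free algebra, no two substitutions collapse to the same formula.
Number of ground instances = 20.

20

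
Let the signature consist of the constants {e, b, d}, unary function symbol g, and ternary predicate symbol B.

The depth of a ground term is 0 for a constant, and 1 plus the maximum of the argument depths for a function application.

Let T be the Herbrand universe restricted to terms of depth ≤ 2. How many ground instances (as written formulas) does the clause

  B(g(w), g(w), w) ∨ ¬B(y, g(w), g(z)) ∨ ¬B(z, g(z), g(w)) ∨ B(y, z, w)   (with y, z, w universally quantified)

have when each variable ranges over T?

Ground terms of depth ≤ 2:
  If N_k denotes the number of depth-≤k ground terms, the 3 constants give N_0 = 3, and each function symbol of arity r contributes N_{k-1}^r new terms at level k: N_k = 3 + N_{k-1}.
  N_0 = 3
  N_1 = 3 + 3 = 6
  N_2 = 3 + 6 = 9
  Explicitly: e, b, d, g(e), g(b), g(d), g(g(e)), g(g(b)), g(g(d)).
So there are 9 ground terms available for substitution.
The body mentions every one of the 3 quantified variables; since ground terms form a free algebra, no two substitutions collapse to the same formula.
Number of ground instances = 9^3 = 729.

729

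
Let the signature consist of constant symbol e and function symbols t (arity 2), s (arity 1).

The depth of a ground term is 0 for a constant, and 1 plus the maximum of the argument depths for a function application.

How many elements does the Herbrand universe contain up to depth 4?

If N_k denotes the number of depth-≤k ground terms, the 1 constant gives N_0 = 1, and each function symbol of arity r contributes N_{k-1}^r new terms at level k: N_k = 1 + N_{k-1}^2 + N_{k-1}.
N_0 = 1
N_1 = 1 + 1^2 + 1 = 3
N_2 = 1 + 3^2 + 3 = 13
N_3 = 1 + 13^2 + 13 = 183
N_4 = 1 + 183^2 + 183 = 33673

33673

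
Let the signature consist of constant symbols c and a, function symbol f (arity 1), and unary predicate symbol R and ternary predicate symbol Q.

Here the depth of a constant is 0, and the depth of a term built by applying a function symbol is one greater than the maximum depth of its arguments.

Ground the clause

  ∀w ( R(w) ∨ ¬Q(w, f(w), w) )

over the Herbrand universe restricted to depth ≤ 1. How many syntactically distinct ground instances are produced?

4

Ground terms of depth ≤ 1:
  Let N_k = |{terms of depth ≤ k}|. Then N_0 = 2 and N_k = 2 + N_{k-1} for k ≥ 1 (one summand per function symbol, arity giving the exponent).
  N_0 = 2
  N_1 = 2 + 2 = 4
  Explicitly: c, a, f(c), f(a).
So there are 4 ground terms available for substitution.
The variable w ranges independently over the available ground terms, and distinct assignments produce distinct instances.
Number of ground instances = 4.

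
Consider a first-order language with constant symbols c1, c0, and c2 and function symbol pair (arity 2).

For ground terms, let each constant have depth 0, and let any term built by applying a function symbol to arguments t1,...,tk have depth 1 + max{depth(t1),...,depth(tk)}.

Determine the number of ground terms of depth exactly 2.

If N_k denotes the number of depth-≤k ground terms, the 3 constants give N_0 = 3, and each function symbol of arity r contributes N_{k-1}^r new terms at level k: N_k = 3 + N_{k-1}^2.
N_0 = 3
N_1 = 3 + 3^2 = 12
N_2 = 3 + 12^2 = 147
Terms of depth exactly 2: N_2 − N_1 = 147 − 12 = 135.

135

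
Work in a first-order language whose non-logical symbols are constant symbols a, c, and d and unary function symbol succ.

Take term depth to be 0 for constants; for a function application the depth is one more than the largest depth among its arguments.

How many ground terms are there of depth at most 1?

Write N_k for the number of ground terms of depth ≤ k. A term of depth ≤ k is either a constant or a function symbol applied to arguments of depth ≤ k−1, so N_k = 3 + N_{k-1}.
N_0 = 3
N_1 = 3 + 3 = 6
Explicitly: a, c, d, succ(a), succ(c), succ(d).

6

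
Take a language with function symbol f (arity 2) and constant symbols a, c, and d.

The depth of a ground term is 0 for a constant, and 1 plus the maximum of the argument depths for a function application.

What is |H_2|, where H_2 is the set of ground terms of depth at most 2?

147

Let N_k = |{terms of depth ≤ k}|. Then N_0 = 3 and N_k = 3 + N_{k-1}^2 for k ≥ 1 (one summand per function symbol, arity giving the exponent).
N_0 = 3
N_1 = 3 + 3^2 = 12
N_2 = 3 + 12^2 = 147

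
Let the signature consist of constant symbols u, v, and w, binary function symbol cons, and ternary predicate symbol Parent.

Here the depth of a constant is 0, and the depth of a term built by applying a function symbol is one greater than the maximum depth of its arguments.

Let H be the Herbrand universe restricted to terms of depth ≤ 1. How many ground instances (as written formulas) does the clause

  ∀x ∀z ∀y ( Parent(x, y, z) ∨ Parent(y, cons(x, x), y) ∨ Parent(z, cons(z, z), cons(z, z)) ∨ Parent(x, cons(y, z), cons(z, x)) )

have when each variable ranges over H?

Ground terms of depth ≤ 1:
  Let N_k = |{terms of depth ≤ k}|. Then N_0 = 3 and N_k = 3 + N_{k-1}^2 for k ≥ 1 (one summand per function symbol, arity giving the exponent).
  N_0 = 3
  N_1 = 3 + 3^2 = 12
  Explicitly: u, v, w, cons(u, u), cons(u, v), cons(u, w), cons(v, u), cons(v, v), cons(v, w), cons(w, u), cons(w, v), cons(w, w).
So there are 12 ground terms available for substitution.
The body mentions every one of the 3 quantified variables; since ground terms form a free algebra, no two substitutions collapse to the same formula.
Number of ground instances = 12^3 = 1728.

1728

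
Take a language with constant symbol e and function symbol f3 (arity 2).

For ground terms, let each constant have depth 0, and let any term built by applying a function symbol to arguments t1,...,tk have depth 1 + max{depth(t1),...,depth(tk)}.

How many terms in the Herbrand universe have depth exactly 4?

651

If N_k denotes the number of depth-≤k ground terms, the 1 constant gives N_0 = 1, and each function symbol of arity r contributes N_{k-1}^r new terms at level k: N_k = 1 + N_{k-1}^2.
N_0 = 1
N_1 = 1 + 1^2 = 2
N_2 = 1 + 2^2 = 5
N_3 = 1 + 5^2 = 26
N_4 = 1 + 26^2 = 677
Terms of depth exactly 4: N_4 − N_3 = 677 − 26 = 651.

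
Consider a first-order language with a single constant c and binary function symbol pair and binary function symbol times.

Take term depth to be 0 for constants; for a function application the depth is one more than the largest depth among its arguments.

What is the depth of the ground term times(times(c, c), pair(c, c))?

2

depth(times(c, c)) = 1 + max(0, 0) = 1
depth(pair(c, c)) = 1 + max(0, 0) = 1
depth(times(times(c, c), pair(c, c))) = 1 + max(1, 1) = 2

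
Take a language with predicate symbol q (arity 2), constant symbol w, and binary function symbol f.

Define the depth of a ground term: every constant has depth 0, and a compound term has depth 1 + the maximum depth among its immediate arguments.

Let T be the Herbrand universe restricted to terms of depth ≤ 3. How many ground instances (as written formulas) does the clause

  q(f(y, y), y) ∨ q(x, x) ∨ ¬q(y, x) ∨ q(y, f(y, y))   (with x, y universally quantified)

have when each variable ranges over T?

Ground terms of depth ≤ 3:
  Count level by level. With function symbols f/2, the terms of depth ≤ k are the 1 constant together with each function applied to depth-≤(k−1) tuples, so N_k = 1 + N_{k-1}^2.
  N_0 = 1
  N_1 = 1 + 1^2 = 2
  N_2 = 1 + 2^2 = 5
  N_3 = 1 + 5^2 = 26
So there are 26 ground terms available for substitution.
Each of x, y ranges independently over the available ground terms, and distinct assignments produce distinct instances.
Number of ground instances = 26^2 = 676.

676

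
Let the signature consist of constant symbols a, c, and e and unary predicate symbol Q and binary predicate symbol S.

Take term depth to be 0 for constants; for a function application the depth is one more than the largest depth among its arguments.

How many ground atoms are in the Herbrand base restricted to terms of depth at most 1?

12

First count ground terms of depth ≤ 1.
With no function symbols every ground term is a constant, so there are exactly 3 ground terms at every depth bound.
N_0 = 3
N_1 = 3
Explicitly: a, c, e.
So |H| = 3.
Each predicate of arity r yields |H|^r ground atoms (one per choice of an r-tuple from H):
  Q: 3;  S: 3^2 = 9
Total ground atoms: 3 + 9 = 12.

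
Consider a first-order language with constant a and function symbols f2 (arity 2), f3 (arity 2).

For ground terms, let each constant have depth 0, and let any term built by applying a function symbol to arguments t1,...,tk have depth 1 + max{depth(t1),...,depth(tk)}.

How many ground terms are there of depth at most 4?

If N_k denotes the number of depth-≤k ground terms, the 1 constant gives N_0 = 1, and each function symbol of arity r contributes N_{k-1}^r new terms at level k: N_k = 1 + N_{k-1}^2 + N_{k-1}^2.
N_0 = 1
N_1 = 1 + 1^2 + 1^2 = 3
N_2 = 1 + 3^2 + 3^2 = 19
N_3 = 1 + 19^2 + 19^2 = 723
N_4 = 1 + 723^2 + 723^2 = 1045459

1045459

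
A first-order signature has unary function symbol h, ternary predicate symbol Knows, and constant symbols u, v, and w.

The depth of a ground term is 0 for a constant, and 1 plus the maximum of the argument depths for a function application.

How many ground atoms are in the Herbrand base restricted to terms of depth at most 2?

First count ground terms of depth ≤ 2.
Let N_k count ground terms of depth at most k. Each non-constant term of depth ≤ k is some function symbol applied to depth-≤(k−1) arguments, giving N_k = 3 + N_{k-1}.
N_0 = 3
N_1 = 3 + 3 = 6
N_2 = 3 + 6 = 9
So |H| = 9.
Ground atoms are formed by filling each argument slot of a predicate with a term from H, so an r-ary predicate gives |H|^r atoms:
  Knows: 9^3 = 729
Total ground atoms: 729.

729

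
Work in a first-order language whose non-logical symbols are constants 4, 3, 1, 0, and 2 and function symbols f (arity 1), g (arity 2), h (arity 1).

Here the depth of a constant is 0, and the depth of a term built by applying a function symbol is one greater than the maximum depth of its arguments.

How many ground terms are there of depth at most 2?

1685

Let N_k count ground terms of depth at most k. Each non-constant term of depth ≤ k is some function symbol applied to depth-≤(k−1) arguments, giving N_k = 5 + N_{k-1} + N_{k-1}^2 + N_{k-1}.
N_0 = 5
N_1 = 5 + 5 + 5^2 + 5 = 40
N_2 = 5 + 40 + 40^2 + 40 = 1685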